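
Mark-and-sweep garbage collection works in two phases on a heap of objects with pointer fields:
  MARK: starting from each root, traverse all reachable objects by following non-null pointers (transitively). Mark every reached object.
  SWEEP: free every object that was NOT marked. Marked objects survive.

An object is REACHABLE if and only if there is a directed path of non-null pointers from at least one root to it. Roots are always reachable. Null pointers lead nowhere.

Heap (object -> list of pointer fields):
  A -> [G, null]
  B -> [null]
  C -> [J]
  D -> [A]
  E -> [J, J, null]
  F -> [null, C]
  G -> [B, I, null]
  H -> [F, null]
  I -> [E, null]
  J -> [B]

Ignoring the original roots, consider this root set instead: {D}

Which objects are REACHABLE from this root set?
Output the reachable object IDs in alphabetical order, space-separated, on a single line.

Roots: D
Mark D: refs=A, marked=D
Mark A: refs=G null, marked=A D
Mark G: refs=B I null, marked=A D G
Mark B: refs=null, marked=A B D G
Mark I: refs=E null, marked=A B D G I
Mark E: refs=J J null, marked=A B D E G I
Mark J: refs=B, marked=A B D E G I J
Unmarked (collected): C F H

Answer: A B D E G I J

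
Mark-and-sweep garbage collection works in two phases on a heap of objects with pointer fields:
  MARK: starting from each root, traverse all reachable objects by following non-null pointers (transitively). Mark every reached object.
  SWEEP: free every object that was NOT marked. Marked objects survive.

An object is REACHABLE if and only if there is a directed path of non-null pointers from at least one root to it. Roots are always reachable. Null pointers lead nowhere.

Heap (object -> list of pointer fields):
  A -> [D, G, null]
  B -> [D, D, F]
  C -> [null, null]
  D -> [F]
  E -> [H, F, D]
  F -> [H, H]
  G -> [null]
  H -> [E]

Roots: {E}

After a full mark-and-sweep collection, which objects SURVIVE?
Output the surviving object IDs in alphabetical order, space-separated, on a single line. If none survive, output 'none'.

Roots: E
Mark E: refs=H F D, marked=E
Mark H: refs=E, marked=E H
Mark F: refs=H H, marked=E F H
Mark D: refs=F, marked=D E F H
Unmarked (collected): A B C G

Answer: D E F H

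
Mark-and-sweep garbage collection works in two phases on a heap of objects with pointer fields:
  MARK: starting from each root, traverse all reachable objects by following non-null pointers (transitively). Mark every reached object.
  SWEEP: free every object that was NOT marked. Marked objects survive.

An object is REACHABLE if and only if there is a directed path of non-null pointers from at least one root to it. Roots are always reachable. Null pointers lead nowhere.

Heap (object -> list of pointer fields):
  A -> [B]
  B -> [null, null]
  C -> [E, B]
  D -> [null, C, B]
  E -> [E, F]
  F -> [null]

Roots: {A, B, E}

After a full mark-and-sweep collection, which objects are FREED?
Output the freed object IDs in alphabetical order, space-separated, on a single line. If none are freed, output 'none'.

Answer: C D

Derivation:
Roots: A B E
Mark A: refs=B, marked=A
Mark B: refs=null null, marked=A B
Mark E: refs=E F, marked=A B E
Mark F: refs=null, marked=A B E F
Unmarked (collected): C D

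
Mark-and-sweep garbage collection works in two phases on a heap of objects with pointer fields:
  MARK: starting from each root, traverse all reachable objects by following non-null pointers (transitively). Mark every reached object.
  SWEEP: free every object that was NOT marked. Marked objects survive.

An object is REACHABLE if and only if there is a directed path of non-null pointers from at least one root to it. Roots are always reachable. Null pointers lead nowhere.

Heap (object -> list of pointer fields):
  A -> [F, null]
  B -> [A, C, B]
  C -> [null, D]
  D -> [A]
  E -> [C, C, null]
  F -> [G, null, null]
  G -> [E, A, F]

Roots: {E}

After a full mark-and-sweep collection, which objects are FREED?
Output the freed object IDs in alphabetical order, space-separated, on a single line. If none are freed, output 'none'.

Roots: E
Mark E: refs=C C null, marked=E
Mark C: refs=null D, marked=C E
Mark D: refs=A, marked=C D E
Mark A: refs=F null, marked=A C D E
Mark F: refs=G null null, marked=A C D E F
Mark G: refs=E A F, marked=A C D E F G
Unmarked (collected): B

Answer: B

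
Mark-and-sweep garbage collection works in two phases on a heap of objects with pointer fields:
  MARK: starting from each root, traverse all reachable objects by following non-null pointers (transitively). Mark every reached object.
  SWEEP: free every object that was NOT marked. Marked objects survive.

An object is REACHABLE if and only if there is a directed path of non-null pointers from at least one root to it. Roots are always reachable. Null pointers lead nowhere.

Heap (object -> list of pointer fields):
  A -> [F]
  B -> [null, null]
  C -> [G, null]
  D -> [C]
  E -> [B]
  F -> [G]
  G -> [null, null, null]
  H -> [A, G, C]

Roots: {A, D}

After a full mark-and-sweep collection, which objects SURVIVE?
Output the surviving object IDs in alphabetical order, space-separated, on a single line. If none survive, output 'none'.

Answer: A C D F G

Derivation:
Roots: A D
Mark A: refs=F, marked=A
Mark D: refs=C, marked=A D
Mark F: refs=G, marked=A D F
Mark C: refs=G null, marked=A C D F
Mark G: refs=null null null, marked=A C D F G
Unmarked (collected): B E H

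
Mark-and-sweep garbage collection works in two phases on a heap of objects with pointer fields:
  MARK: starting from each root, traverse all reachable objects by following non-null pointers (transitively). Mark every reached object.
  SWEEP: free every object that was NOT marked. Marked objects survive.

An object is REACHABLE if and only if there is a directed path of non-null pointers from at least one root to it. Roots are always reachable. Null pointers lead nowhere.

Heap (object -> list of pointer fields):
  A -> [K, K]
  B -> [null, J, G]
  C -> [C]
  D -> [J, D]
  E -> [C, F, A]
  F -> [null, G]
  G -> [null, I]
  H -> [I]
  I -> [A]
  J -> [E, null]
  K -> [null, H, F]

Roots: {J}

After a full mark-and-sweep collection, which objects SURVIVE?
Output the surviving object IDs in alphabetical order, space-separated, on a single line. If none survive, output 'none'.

Roots: J
Mark J: refs=E null, marked=J
Mark E: refs=C F A, marked=E J
Mark C: refs=C, marked=C E J
Mark F: refs=null G, marked=C E F J
Mark A: refs=K K, marked=A C E F J
Mark G: refs=null I, marked=A C E F G J
Mark K: refs=null H F, marked=A C E F G J K
Mark I: refs=A, marked=A C E F G I J K
Mark H: refs=I, marked=A C E F G H I J K
Unmarked (collected): B D

Answer: A C E F G H I J K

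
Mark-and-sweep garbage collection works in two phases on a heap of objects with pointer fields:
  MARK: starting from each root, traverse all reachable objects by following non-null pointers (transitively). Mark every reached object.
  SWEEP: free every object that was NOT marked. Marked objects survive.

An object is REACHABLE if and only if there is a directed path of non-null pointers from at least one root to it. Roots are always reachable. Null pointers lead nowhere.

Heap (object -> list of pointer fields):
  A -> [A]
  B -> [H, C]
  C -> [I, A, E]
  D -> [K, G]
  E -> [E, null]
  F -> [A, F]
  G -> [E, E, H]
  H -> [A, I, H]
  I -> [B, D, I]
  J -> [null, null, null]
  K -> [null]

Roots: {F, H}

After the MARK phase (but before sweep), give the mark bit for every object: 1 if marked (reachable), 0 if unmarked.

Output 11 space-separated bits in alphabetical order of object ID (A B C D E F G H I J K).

Roots: F H
Mark F: refs=A F, marked=F
Mark H: refs=A I H, marked=F H
Mark A: refs=A, marked=A F H
Mark I: refs=B D I, marked=A F H I
Mark B: refs=H C, marked=A B F H I
Mark D: refs=K G, marked=A B D F H I
Mark C: refs=I A E, marked=A B C D F H I
Mark K: refs=null, marked=A B C D F H I K
Mark G: refs=E E H, marked=A B C D F G H I K
Mark E: refs=E null, marked=A B C D E F G H I K
Unmarked (collected): J

Answer: 1 1 1 1 1 1 1 1 1 0 1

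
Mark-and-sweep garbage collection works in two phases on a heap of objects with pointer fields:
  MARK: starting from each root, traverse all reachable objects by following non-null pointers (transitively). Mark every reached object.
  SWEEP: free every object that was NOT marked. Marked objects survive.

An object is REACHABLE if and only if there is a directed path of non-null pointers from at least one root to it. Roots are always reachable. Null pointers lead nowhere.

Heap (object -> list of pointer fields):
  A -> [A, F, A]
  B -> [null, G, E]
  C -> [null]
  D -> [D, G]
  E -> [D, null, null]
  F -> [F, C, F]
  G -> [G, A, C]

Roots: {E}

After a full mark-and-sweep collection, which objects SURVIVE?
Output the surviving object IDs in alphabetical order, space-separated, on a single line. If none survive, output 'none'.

Answer: A C D E F G

Derivation:
Roots: E
Mark E: refs=D null null, marked=E
Mark D: refs=D G, marked=D E
Mark G: refs=G A C, marked=D E G
Mark A: refs=A F A, marked=A D E G
Mark C: refs=null, marked=A C D E G
Mark F: refs=F C F, marked=A C D E F G
Unmarked (collected): B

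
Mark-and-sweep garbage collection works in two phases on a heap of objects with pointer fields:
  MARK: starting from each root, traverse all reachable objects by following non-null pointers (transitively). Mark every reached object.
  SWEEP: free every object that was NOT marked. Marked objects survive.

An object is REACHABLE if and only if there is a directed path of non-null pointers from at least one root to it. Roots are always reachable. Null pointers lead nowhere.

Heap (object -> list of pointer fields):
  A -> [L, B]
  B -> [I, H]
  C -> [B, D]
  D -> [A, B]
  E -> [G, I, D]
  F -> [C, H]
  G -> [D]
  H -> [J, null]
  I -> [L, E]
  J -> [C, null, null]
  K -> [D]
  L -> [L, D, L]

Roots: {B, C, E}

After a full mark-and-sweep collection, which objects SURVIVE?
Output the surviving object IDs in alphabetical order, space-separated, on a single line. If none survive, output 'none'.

Roots: B C E
Mark B: refs=I H, marked=B
Mark C: refs=B D, marked=B C
Mark E: refs=G I D, marked=B C E
Mark I: refs=L E, marked=B C E I
Mark H: refs=J null, marked=B C E H I
Mark D: refs=A B, marked=B C D E H I
Mark G: refs=D, marked=B C D E G H I
Mark L: refs=L D L, marked=B C D E G H I L
Mark J: refs=C null null, marked=B C D E G H I J L
Mark A: refs=L B, marked=A B C D E G H I J L
Unmarked (collected): F K

Answer: A B C D E G H I J L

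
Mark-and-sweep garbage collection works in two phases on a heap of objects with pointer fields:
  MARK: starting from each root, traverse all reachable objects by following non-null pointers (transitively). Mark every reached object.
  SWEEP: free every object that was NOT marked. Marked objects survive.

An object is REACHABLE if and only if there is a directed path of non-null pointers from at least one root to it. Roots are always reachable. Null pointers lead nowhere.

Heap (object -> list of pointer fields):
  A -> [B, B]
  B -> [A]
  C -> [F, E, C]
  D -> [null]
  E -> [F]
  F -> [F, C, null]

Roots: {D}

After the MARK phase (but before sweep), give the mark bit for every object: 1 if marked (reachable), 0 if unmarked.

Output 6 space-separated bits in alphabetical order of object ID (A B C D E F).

Roots: D
Mark D: refs=null, marked=D
Unmarked (collected): A B C E F

Answer: 0 0 0 1 0 0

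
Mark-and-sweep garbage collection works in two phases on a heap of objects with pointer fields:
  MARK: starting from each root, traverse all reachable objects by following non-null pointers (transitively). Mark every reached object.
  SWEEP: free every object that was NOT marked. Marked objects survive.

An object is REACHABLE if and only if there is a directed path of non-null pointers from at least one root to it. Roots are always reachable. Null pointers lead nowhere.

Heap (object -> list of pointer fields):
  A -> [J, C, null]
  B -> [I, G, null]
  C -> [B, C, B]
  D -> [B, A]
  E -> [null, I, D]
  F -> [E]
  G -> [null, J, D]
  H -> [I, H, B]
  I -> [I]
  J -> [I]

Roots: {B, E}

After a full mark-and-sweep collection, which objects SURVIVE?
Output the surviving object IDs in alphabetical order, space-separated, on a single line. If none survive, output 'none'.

Answer: A B C D E G I J

Derivation:
Roots: B E
Mark B: refs=I G null, marked=B
Mark E: refs=null I D, marked=B E
Mark I: refs=I, marked=B E I
Mark G: refs=null J D, marked=B E G I
Mark D: refs=B A, marked=B D E G I
Mark J: refs=I, marked=B D E G I J
Mark A: refs=J C null, marked=A B D E G I J
Mark C: refs=B C B, marked=A B C D E G I J
Unmarked (collected): F H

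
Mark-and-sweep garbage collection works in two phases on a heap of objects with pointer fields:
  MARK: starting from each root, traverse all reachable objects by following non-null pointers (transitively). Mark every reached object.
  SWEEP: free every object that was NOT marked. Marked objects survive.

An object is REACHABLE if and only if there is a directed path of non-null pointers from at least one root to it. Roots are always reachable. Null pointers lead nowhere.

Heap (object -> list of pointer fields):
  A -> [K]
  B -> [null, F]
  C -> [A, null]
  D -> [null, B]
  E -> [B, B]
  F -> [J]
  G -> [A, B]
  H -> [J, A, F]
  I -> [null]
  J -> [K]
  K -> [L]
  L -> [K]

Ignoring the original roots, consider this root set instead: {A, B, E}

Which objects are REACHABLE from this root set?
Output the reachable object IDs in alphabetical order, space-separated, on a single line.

Answer: A B E F J K L

Derivation:
Roots: A B E
Mark A: refs=K, marked=A
Mark B: refs=null F, marked=A B
Mark E: refs=B B, marked=A B E
Mark K: refs=L, marked=A B E K
Mark F: refs=J, marked=A B E F K
Mark L: refs=K, marked=A B E F K L
Mark J: refs=K, marked=A B E F J K L
Unmarked (collected): C D G H I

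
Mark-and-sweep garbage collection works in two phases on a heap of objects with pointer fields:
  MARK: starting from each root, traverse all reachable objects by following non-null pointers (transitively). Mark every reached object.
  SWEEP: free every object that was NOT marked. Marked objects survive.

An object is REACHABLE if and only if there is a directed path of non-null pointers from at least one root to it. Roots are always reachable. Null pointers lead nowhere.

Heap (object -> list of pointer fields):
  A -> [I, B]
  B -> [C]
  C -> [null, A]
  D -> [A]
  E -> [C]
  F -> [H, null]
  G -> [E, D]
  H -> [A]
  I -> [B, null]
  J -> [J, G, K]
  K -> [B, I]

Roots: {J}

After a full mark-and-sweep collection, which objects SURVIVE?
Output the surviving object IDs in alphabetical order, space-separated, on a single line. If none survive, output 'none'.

Roots: J
Mark J: refs=J G K, marked=J
Mark G: refs=E D, marked=G J
Mark K: refs=B I, marked=G J K
Mark E: refs=C, marked=E G J K
Mark D: refs=A, marked=D E G J K
Mark B: refs=C, marked=B D E G J K
Mark I: refs=B null, marked=B D E G I J K
Mark C: refs=null A, marked=B C D E G I J K
Mark A: refs=I B, marked=A B C D E G I J K
Unmarked (collected): F H

Answer: A B C D E G I J K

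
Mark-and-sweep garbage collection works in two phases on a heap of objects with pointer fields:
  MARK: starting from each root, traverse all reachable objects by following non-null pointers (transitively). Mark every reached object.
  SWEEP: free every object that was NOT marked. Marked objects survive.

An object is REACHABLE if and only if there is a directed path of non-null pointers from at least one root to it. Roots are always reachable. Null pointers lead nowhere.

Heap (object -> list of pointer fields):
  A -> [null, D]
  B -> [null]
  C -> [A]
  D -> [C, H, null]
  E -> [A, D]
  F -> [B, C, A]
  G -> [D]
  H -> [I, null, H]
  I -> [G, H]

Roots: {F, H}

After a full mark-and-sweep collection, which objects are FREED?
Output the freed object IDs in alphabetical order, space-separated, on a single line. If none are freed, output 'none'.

Answer: E

Derivation:
Roots: F H
Mark F: refs=B C A, marked=F
Mark H: refs=I null H, marked=F H
Mark B: refs=null, marked=B F H
Mark C: refs=A, marked=B C F H
Mark A: refs=null D, marked=A B C F H
Mark I: refs=G H, marked=A B C F H I
Mark D: refs=C H null, marked=A B C D F H I
Mark G: refs=D, marked=A B C D F G H I
Unmarked (collected): E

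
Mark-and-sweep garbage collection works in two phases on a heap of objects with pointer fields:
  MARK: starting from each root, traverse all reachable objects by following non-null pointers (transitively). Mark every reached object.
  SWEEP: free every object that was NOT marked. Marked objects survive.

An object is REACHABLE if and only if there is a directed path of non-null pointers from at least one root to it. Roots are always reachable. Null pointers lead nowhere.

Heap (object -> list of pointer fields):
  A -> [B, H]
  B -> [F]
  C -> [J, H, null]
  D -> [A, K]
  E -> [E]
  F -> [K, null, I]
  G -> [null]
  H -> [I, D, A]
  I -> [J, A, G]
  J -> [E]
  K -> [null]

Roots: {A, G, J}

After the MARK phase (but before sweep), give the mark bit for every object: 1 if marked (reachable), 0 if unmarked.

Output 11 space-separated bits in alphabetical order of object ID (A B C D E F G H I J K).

Roots: A G J
Mark A: refs=B H, marked=A
Mark G: refs=null, marked=A G
Mark J: refs=E, marked=A G J
Mark B: refs=F, marked=A B G J
Mark H: refs=I D A, marked=A B G H J
Mark E: refs=E, marked=A B E G H J
Mark F: refs=K null I, marked=A B E F G H J
Mark I: refs=J A G, marked=A B E F G H I J
Mark D: refs=A K, marked=A B D E F G H I J
Mark K: refs=null, marked=A B D E F G H I J K
Unmarked (collected): C

Answer: 1 1 0 1 1 1 1 1 1 1 1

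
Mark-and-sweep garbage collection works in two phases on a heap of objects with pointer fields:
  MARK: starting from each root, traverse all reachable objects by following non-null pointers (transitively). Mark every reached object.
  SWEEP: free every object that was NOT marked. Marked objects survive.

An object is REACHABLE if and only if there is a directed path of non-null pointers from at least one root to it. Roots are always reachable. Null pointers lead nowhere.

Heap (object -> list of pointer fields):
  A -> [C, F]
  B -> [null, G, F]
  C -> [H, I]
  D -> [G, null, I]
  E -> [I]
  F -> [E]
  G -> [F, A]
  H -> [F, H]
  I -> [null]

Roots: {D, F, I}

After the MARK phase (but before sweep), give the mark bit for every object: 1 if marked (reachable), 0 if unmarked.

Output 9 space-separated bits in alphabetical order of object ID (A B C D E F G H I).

Answer: 1 0 1 1 1 1 1 1 1

Derivation:
Roots: D F I
Mark D: refs=G null I, marked=D
Mark F: refs=E, marked=D F
Mark I: refs=null, marked=D F I
Mark G: refs=F A, marked=D F G I
Mark E: refs=I, marked=D E F G I
Mark A: refs=C F, marked=A D E F G I
Mark C: refs=H I, marked=A C D E F G I
Mark H: refs=F H, marked=A C D E F G H I
Unmarked (collected): B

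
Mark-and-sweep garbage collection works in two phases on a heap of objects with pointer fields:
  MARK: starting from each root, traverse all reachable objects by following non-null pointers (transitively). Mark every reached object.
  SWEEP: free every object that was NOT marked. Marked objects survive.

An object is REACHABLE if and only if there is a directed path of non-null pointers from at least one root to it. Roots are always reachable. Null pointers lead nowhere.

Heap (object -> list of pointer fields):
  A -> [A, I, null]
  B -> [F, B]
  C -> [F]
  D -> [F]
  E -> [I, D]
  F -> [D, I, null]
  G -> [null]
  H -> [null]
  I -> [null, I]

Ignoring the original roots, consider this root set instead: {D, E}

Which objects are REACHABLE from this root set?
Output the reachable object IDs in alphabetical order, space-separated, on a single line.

Roots: D E
Mark D: refs=F, marked=D
Mark E: refs=I D, marked=D E
Mark F: refs=D I null, marked=D E F
Mark I: refs=null I, marked=D E F I
Unmarked (collected): A B C G H

Answer: D E F I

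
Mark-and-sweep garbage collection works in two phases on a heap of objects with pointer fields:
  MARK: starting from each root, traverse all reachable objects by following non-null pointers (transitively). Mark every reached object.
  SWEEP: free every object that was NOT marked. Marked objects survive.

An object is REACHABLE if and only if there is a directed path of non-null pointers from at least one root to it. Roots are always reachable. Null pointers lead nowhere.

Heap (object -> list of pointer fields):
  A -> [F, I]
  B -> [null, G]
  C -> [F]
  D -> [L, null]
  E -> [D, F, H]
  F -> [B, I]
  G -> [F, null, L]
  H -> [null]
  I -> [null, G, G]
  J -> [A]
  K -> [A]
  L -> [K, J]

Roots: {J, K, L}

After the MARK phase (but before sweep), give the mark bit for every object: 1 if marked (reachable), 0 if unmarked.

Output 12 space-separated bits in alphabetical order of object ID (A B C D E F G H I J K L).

Answer: 1 1 0 0 0 1 1 0 1 1 1 1

Derivation:
Roots: J K L
Mark J: refs=A, marked=J
Mark K: refs=A, marked=J K
Mark L: refs=K J, marked=J K L
Mark A: refs=F I, marked=A J K L
Mark F: refs=B I, marked=A F J K L
Mark I: refs=null G G, marked=A F I J K L
Mark B: refs=null G, marked=A B F I J K L
Mark G: refs=F null L, marked=A B F G I J K L
Unmarked (collected): C D E H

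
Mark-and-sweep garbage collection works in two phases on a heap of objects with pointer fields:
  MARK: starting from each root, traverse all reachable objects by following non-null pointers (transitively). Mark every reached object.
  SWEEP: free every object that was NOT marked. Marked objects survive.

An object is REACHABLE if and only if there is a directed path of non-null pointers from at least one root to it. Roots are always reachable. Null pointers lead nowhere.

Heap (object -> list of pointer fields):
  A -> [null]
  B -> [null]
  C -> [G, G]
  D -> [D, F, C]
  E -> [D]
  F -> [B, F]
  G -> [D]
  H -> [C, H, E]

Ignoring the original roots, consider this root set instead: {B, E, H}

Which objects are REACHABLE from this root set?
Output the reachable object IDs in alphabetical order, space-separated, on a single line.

Roots: B E H
Mark B: refs=null, marked=B
Mark E: refs=D, marked=B E
Mark H: refs=C H E, marked=B E H
Mark D: refs=D F C, marked=B D E H
Mark C: refs=G G, marked=B C D E H
Mark F: refs=B F, marked=B C D E F H
Mark G: refs=D, marked=B C D E F G H
Unmarked (collected): A

Answer: B C D E F G H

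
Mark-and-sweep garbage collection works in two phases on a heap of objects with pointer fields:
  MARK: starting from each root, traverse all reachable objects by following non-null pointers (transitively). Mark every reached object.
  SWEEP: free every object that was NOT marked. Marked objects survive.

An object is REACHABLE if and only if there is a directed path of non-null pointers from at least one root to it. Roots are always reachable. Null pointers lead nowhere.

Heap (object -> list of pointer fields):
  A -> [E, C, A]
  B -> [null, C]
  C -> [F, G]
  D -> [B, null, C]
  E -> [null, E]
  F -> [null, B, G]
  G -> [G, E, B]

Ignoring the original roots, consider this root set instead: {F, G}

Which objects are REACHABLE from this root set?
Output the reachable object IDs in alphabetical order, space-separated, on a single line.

Answer: B C E F G

Derivation:
Roots: F G
Mark F: refs=null B G, marked=F
Mark G: refs=G E B, marked=F G
Mark B: refs=null C, marked=B F G
Mark E: refs=null E, marked=B E F G
Mark C: refs=F G, marked=B C E F G
Unmarked (collected): A D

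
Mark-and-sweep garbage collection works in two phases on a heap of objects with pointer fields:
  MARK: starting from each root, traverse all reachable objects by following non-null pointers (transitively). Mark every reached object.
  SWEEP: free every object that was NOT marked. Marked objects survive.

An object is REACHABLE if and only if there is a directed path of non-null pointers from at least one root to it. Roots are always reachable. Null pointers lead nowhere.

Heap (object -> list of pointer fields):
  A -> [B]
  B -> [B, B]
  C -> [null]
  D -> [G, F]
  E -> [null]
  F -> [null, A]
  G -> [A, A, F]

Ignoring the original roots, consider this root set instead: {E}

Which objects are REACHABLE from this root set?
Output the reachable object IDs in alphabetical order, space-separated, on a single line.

Roots: E
Mark E: refs=null, marked=E
Unmarked (collected): A B C D F G

Answer: E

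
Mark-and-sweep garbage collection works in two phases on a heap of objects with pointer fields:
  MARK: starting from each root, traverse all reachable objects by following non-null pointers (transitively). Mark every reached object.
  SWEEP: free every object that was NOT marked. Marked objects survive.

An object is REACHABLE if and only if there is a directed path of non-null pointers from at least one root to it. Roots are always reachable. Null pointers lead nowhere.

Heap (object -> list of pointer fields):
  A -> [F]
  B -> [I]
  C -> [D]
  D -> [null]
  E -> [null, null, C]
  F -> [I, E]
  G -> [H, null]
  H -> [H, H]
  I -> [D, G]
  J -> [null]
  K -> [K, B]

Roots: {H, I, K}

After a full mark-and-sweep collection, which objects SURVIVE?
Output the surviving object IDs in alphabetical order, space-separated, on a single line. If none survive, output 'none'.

Answer: B D G H I K

Derivation:
Roots: H I K
Mark H: refs=H H, marked=H
Mark I: refs=D G, marked=H I
Mark K: refs=K B, marked=H I K
Mark D: refs=null, marked=D H I K
Mark G: refs=H null, marked=D G H I K
Mark B: refs=I, marked=B D G H I K
Unmarked (collected): A C E F J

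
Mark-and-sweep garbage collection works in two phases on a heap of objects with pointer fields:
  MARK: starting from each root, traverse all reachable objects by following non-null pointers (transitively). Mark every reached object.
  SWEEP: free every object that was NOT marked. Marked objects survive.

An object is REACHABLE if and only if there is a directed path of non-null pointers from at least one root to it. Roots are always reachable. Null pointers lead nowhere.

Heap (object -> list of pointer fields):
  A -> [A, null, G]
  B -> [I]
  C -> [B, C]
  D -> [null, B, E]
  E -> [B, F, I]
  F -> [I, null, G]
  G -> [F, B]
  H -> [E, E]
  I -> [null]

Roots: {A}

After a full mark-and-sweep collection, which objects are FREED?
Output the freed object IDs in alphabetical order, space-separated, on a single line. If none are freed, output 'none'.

Roots: A
Mark A: refs=A null G, marked=A
Mark G: refs=F B, marked=A G
Mark F: refs=I null G, marked=A F G
Mark B: refs=I, marked=A B F G
Mark I: refs=null, marked=A B F G I
Unmarked (collected): C D E H

Answer: C D E H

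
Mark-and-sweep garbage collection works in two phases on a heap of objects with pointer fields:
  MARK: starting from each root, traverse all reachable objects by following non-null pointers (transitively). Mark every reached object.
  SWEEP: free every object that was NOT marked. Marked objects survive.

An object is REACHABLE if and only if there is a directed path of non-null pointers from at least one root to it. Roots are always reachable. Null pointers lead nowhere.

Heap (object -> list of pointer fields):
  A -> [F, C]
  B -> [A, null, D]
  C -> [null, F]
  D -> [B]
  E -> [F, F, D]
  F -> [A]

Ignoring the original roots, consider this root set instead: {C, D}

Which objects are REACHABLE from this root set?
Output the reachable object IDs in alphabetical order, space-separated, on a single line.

Answer: A B C D F

Derivation:
Roots: C D
Mark C: refs=null F, marked=C
Mark D: refs=B, marked=C D
Mark F: refs=A, marked=C D F
Mark B: refs=A null D, marked=B C D F
Mark A: refs=F C, marked=A B C D F
Unmarked (collected): E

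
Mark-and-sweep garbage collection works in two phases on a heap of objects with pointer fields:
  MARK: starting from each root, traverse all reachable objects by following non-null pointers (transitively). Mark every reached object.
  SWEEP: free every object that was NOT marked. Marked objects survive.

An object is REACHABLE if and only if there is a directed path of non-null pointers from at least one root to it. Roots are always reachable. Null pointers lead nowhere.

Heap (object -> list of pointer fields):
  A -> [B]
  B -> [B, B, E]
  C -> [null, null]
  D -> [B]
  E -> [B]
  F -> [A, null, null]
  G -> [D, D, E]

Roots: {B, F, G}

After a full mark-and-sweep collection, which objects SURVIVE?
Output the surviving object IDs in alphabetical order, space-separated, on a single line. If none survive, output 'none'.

Roots: B F G
Mark B: refs=B B E, marked=B
Mark F: refs=A null null, marked=B F
Mark G: refs=D D E, marked=B F G
Mark E: refs=B, marked=B E F G
Mark A: refs=B, marked=A B E F G
Mark D: refs=B, marked=A B D E F G
Unmarked (collected): C

Answer: A B D E F G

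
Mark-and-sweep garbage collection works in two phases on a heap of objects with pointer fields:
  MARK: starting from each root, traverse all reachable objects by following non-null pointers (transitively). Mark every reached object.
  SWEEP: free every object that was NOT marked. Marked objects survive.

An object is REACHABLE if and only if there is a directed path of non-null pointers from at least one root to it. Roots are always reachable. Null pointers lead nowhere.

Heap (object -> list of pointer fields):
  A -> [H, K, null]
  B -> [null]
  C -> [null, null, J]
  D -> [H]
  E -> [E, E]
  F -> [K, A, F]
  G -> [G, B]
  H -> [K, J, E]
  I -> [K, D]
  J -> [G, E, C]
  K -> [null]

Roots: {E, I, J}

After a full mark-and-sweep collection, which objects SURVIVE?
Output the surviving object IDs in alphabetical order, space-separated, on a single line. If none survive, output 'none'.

Answer: B C D E G H I J K

Derivation:
Roots: E I J
Mark E: refs=E E, marked=E
Mark I: refs=K D, marked=E I
Mark J: refs=G E C, marked=E I J
Mark K: refs=null, marked=E I J K
Mark D: refs=H, marked=D E I J K
Mark G: refs=G B, marked=D E G I J K
Mark C: refs=null null J, marked=C D E G I J K
Mark H: refs=K J E, marked=C D E G H I J K
Mark B: refs=null, marked=B C D E G H I J K
Unmarked (collected): A F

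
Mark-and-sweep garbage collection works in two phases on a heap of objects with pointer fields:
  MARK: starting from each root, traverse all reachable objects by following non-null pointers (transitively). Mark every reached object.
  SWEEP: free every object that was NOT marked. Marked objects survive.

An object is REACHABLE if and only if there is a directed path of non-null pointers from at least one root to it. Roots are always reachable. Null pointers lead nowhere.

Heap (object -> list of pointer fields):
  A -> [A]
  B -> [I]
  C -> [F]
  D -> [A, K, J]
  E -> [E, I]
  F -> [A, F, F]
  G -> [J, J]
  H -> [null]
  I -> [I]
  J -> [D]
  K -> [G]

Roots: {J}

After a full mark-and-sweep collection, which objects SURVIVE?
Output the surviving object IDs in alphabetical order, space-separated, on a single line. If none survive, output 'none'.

Roots: J
Mark J: refs=D, marked=J
Mark D: refs=A K J, marked=D J
Mark A: refs=A, marked=A D J
Mark K: refs=G, marked=A D J K
Mark G: refs=J J, marked=A D G J K
Unmarked (collected): B C E F H I

Answer: A D G J K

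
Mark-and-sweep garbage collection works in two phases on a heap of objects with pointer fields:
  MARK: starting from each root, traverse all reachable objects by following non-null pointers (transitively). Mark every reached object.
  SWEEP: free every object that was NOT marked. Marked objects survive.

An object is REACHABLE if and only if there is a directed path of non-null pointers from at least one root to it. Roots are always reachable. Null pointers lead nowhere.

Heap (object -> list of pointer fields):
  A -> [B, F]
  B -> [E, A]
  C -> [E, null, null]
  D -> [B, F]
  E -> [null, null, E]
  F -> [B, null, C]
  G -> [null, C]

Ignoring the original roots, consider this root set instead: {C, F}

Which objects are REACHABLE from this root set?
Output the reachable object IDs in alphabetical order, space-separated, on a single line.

Answer: A B C E F

Derivation:
Roots: C F
Mark C: refs=E null null, marked=C
Mark F: refs=B null C, marked=C F
Mark E: refs=null null E, marked=C E F
Mark B: refs=E A, marked=B C E F
Mark A: refs=B F, marked=A B C E F
Unmarked (collected): D G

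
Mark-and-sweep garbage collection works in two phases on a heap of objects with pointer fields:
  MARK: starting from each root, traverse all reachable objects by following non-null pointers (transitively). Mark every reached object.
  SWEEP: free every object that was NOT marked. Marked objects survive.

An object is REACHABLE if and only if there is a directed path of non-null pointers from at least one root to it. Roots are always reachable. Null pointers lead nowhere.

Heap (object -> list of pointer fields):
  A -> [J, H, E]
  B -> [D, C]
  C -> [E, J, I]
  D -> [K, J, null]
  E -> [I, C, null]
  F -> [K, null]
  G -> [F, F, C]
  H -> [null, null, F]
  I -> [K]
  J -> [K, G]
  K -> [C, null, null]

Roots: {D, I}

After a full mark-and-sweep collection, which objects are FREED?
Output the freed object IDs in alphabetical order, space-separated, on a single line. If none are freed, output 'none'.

Roots: D I
Mark D: refs=K J null, marked=D
Mark I: refs=K, marked=D I
Mark K: refs=C null null, marked=D I K
Mark J: refs=K G, marked=D I J K
Mark C: refs=E J I, marked=C D I J K
Mark G: refs=F F C, marked=C D G I J K
Mark E: refs=I C null, marked=C D E G I J K
Mark F: refs=K null, marked=C D E F G I J K
Unmarked (collected): A B H

Answer: A B H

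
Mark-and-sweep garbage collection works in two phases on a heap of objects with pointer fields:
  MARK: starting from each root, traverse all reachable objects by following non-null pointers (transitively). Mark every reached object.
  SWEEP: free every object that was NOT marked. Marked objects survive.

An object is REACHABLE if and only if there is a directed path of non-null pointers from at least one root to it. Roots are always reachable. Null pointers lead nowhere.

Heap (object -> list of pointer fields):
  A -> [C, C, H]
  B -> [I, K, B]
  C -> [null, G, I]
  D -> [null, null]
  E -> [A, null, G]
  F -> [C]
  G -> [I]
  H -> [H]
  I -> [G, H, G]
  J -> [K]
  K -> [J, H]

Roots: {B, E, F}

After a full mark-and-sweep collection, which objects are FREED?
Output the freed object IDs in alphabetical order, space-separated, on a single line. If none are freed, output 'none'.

Roots: B E F
Mark B: refs=I K B, marked=B
Mark E: refs=A null G, marked=B E
Mark F: refs=C, marked=B E F
Mark I: refs=G H G, marked=B E F I
Mark K: refs=J H, marked=B E F I K
Mark A: refs=C C H, marked=A B E F I K
Mark G: refs=I, marked=A B E F G I K
Mark C: refs=null G I, marked=A B C E F G I K
Mark H: refs=H, marked=A B C E F G H I K
Mark J: refs=K, marked=A B C E F G H I J K
Unmarked (collected): D

Answer: D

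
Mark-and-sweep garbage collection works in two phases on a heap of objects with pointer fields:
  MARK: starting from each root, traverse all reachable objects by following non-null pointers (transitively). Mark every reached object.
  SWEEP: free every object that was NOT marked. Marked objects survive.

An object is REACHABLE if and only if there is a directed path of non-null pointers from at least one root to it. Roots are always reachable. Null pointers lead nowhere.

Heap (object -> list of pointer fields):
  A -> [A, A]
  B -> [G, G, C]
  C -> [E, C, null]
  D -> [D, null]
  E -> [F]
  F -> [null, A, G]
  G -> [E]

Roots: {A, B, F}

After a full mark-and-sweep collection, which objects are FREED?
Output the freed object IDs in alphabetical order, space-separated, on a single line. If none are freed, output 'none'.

Roots: A B F
Mark A: refs=A A, marked=A
Mark B: refs=G G C, marked=A B
Mark F: refs=null A G, marked=A B F
Mark G: refs=E, marked=A B F G
Mark C: refs=E C null, marked=A B C F G
Mark E: refs=F, marked=A B C E F G
Unmarked (collected): D

Answer: D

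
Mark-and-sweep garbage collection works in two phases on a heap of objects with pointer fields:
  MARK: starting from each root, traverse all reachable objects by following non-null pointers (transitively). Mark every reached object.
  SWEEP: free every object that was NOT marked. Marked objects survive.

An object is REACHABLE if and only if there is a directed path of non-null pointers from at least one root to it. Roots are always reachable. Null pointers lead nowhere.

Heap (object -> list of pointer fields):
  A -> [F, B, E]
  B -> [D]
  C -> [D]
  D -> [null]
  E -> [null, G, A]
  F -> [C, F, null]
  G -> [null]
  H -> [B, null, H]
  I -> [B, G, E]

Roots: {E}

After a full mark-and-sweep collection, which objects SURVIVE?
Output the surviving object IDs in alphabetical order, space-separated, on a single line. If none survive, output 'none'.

Roots: E
Mark E: refs=null G A, marked=E
Mark G: refs=null, marked=E G
Mark A: refs=F B E, marked=A E G
Mark F: refs=C F null, marked=A E F G
Mark B: refs=D, marked=A B E F G
Mark C: refs=D, marked=A B C E F G
Mark D: refs=null, marked=A B C D E F G
Unmarked (collected): H I

Answer: A B C D E F G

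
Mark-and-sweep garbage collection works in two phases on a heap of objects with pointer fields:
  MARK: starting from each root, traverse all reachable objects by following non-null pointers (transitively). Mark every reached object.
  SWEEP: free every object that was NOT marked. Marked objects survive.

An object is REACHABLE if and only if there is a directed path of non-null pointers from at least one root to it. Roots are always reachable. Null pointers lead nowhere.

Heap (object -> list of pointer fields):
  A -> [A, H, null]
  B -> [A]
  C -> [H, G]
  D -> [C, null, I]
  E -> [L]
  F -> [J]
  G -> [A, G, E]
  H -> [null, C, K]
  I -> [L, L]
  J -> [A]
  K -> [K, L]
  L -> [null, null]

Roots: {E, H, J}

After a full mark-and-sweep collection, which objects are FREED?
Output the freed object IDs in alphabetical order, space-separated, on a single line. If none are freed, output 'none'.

Roots: E H J
Mark E: refs=L, marked=E
Mark H: refs=null C K, marked=E H
Mark J: refs=A, marked=E H J
Mark L: refs=null null, marked=E H J L
Mark C: refs=H G, marked=C E H J L
Mark K: refs=K L, marked=C E H J K L
Mark A: refs=A H null, marked=A C E H J K L
Mark G: refs=A G E, marked=A C E G H J K L
Unmarked (collected): B D F I

Answer: B D F I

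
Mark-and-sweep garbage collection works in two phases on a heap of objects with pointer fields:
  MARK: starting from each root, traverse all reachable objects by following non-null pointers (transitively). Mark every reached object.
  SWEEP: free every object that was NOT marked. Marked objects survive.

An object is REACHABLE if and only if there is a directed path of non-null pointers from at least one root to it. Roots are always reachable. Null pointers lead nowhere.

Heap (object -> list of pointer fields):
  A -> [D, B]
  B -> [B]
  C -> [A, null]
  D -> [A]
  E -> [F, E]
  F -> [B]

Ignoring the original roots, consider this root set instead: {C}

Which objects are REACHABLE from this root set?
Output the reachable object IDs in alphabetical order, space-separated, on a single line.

Answer: A B C D

Derivation:
Roots: C
Mark C: refs=A null, marked=C
Mark A: refs=D B, marked=A C
Mark D: refs=A, marked=A C D
Mark B: refs=B, marked=A B C D
Unmarked (collected): E F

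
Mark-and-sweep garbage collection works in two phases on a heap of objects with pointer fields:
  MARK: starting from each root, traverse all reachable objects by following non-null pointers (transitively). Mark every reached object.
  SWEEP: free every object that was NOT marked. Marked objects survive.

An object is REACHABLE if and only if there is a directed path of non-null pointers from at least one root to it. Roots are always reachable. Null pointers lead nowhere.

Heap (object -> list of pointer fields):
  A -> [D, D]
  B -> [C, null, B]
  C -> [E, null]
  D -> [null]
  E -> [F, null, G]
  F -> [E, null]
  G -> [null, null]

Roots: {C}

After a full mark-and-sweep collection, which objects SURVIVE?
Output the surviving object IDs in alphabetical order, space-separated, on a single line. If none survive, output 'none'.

Answer: C E F G

Derivation:
Roots: C
Mark C: refs=E null, marked=C
Mark E: refs=F null G, marked=C E
Mark F: refs=E null, marked=C E F
Mark G: refs=null null, marked=C E F G
Unmarked (collected): A B D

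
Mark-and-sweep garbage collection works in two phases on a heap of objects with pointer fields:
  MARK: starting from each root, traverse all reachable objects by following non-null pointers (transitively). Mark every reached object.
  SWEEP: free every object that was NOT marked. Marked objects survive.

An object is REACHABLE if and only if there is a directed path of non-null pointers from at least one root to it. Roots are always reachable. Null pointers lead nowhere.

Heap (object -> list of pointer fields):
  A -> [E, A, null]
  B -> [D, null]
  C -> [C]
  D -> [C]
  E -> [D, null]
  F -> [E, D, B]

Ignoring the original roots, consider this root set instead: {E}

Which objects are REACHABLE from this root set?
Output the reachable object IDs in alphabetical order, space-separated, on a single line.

Answer: C D E

Derivation:
Roots: E
Mark E: refs=D null, marked=E
Mark D: refs=C, marked=D E
Mark C: refs=C, marked=C D E
Unmarked (collected): A B F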